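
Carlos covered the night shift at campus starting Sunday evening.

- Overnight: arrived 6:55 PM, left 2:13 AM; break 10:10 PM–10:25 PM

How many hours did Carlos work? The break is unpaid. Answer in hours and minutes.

7 h 3 min

Overnight: 6:55 PM → midnight = 5 h 5 min; midnight → 2:13 AM = 2 h 13 min; span 7 h 18 min; less 15 min break → 7 h 3 min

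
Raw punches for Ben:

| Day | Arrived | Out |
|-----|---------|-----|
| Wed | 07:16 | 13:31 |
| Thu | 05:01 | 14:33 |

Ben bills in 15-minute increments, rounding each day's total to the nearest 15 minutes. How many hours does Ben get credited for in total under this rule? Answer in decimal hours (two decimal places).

Wed: 07:16–13:31 = 6 h 15 min → rounds to 6 h 15 min
Thu: 05:01–14:33 = 9 h 32 min → rounds to 9 h 30 min
Total credited: 15 h 45 min.

15.75 hours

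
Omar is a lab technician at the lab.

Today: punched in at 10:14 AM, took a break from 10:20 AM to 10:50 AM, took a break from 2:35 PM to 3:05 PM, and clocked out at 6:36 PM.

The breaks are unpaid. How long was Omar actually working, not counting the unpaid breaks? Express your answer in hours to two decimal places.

Today: 10:14 AM–6:36 PM = 8 h 22 min; less 60 min break → 7 h 22 min

7.37 hours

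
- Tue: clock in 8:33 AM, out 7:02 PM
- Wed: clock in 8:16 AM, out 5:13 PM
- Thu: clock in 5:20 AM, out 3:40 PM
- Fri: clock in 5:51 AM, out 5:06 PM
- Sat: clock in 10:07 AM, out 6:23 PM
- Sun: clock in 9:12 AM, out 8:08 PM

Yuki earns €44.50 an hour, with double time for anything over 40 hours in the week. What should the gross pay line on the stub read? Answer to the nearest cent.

€3579.28

Tue: 8:33 AM–7:02 PM = 10 h 29 min
Wed: 8:16 AM–5:13 PM = 8 h 57 min
Thu: 5:20 AM–3:40 PM = 10 h 20 min
Fri: 5:51 AM–5:06 PM = 11 h 15 min
Sat: 10:07 AM–6:23 PM = 8 h 16 min
Sun: 9:12 AM–8:08 PM = 10 h 56 min
Total worked: 60 h 13 min = 3613 min.
Regular 40 h 0 min = 2400 min at €44.50/h; overtime 20 h 13 min = 1213 min at €89.00/h.
Pay = (2400 × €44.50 + 1213 × €89.00) ÷ 60 = €3579.28.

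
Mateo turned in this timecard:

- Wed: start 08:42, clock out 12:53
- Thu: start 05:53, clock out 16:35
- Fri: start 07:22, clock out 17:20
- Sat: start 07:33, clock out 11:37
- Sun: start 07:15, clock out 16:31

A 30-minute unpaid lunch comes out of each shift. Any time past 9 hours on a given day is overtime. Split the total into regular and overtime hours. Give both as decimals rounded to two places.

Regular 34.02 hours, overtime 1.67 hours

Wed: 08:42–12:53 = 4 h 11 min; less 30 min break → 3 h 41 min
Thu: 05:53–16:35 = 10 h 42 min; less 30 min break → 10 h 12 min
Fri: 07:22–17:20 = 9 h 58 min; less 30 min break → 9 h 28 min
Sat: 07:33–11:37 = 4 h 4 min; less 30 min break → 3 h 34 min
Sun: 07:15–16:31 = 9 h 16 min; less 30 min break → 8 h 46 min
Wed reg 3 h 41 min / OT 0 h 0 min; Thu reg 9 h 0 min / OT 1 h 12 min; Fri reg 9 h 0 min / OT 0 h 28 min; Sat reg 3 h 34 min / OT 0 h 0 min; Sun reg 8 h 46 min / OT 0 h 0 min.
Totals: regular 34 h 1 min, overtime 1 h 40 min.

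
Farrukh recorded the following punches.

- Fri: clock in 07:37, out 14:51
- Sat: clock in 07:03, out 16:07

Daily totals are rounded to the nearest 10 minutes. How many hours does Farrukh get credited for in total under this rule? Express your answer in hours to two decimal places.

16.17 hours

Fri: 07:37–14:51 = 7 h 14 min → rounds to 7 h 10 min
Sat: 07:03–16:07 = 9 h 4 min → rounds to 9 h 0 min
Total credited: 16 h 10 min.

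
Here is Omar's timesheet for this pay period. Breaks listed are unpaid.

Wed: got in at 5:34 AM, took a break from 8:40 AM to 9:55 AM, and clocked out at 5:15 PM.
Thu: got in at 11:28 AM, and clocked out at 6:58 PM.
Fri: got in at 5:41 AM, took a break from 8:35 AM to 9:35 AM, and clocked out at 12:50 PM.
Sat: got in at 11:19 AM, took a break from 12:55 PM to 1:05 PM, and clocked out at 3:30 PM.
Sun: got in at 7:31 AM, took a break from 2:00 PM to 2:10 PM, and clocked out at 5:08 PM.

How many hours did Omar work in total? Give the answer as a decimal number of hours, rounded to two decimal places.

37.55 hours

Wed: 5:34 AM–5:15 PM = 11 h 41 min; less 75 min break → 10 h 26 min
Thu: 11:28 AM–6:58 PM = 7 h 30 min
Fri: 5:41 AM–12:50 PM = 7 h 9 min; less 60 min break → 6 h 9 min
Sat: 11:19 AM–3:30 PM = 4 h 11 min; less 10 min break → 4 h 1 min
Sun: 7:31 AM–5:08 PM = 9 h 37 min; less 10 min break → 9 h 27 min
Total: 10 h 26 min + 7 h 30 min + 6 h 9 min + 4 h 1 min + 9 h 27 min = 37 h 33 min.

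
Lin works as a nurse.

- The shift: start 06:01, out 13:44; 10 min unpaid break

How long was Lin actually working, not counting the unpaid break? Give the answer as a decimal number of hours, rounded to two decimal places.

7.55 hours

The shift: 06:01–13:44 = 7 h 43 min; less 10 min break → 7 h 33 min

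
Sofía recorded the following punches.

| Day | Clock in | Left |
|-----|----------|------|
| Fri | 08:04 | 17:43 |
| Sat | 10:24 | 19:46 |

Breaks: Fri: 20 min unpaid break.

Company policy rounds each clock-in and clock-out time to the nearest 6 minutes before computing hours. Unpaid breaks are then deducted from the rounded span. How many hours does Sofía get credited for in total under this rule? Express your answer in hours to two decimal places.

Fri: in 08:04→08:06, out 17:43→17:42; 9 h 36 min − 20 min = 9 h 16 min
Sat: in 10:24→10:24, out 19:46→19:48; 9 h 24 min
Total credited: 18 h 40 min.

18.67 hours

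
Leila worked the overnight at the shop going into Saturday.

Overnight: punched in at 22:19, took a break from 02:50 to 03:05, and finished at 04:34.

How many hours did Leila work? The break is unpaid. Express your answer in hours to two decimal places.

6.00 hours

Overnight: 22:19 → midnight = 1 h 41 min; midnight → 04:34 = 4 h 34 min; span 6 h 15 min; less 15 min break → 6 h 0 min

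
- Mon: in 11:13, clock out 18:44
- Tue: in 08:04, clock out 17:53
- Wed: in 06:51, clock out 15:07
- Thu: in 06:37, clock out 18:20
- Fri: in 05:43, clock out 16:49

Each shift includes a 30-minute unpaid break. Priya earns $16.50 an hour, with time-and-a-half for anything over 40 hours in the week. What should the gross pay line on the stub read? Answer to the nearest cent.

Mon: 11:13–18:44 = 7 h 31 min; less 30 min break → 7 h 1 min
Tue: 08:04–17:53 = 9 h 49 min; less 30 min break → 9 h 19 min
Wed: 06:51–15:07 = 8 h 16 min; less 30 min break → 7 h 46 min
Thu: 06:37–18:20 = 11 h 43 min; less 30 min break → 11 h 13 min
Fri: 05:43–16:49 = 11 h 6 min; less 30 min break → 10 h 36 min
Total worked: 45 h 55 min = 2755 min.
Regular 40 h 0 min = 2400 min at $16.50/h; overtime 5 h 55 min = 355 min at $24.75/h.
Pay = (2400 × $16.50 + 355 × $24.75) ÷ 60 = $806.44.

$806.44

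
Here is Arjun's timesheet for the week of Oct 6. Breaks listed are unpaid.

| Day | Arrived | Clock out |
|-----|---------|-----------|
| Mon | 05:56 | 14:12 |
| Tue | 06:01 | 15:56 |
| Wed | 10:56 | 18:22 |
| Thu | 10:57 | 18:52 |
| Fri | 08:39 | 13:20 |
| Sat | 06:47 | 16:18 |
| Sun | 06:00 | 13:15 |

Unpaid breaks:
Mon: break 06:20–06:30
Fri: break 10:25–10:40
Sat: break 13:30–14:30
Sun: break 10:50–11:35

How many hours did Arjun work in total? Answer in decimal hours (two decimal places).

52.82 hours

Mon: 05:56–14:12 = 8 h 16 min; less 10 min break → 8 h 6 min
Tue: 06:01–15:56 = 9 h 55 min
Wed: 10:56–18:22 = 7 h 26 min
Thu: 10:57–18:52 = 7 h 55 min
Fri: 08:39–13:20 = 4 h 41 min; less 15 min break → 4 h 26 min
Sat: 06:47–16:18 = 9 h 31 min; less 60 min break → 8 h 31 min
Sun: 06:00–13:15 = 7 h 15 min; less 45 min break → 6 h 30 min
Total: 8 h 6 min + 9 h 55 min + 7 h 26 min + 7 h 55 min + 4 h 26 min + 8 h 31 min + 6 h 30 min = 52 h 49 min.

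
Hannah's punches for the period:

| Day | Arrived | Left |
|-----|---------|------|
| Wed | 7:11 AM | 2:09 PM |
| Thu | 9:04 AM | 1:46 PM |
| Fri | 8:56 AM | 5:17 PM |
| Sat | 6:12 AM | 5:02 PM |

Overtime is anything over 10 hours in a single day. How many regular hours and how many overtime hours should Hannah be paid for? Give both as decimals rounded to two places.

Regular 30.02 hours, overtime 0.83 hours

Wed: 7:11 AM–2:09 PM = 6 h 58 min
Thu: 9:04 AM–1:46 PM = 4 h 42 min
Fri: 8:56 AM–5:17 PM = 8 h 21 min
Sat: 6:12 AM–5:02 PM = 10 h 50 min
Wed reg 6 h 58 min / OT 0 h 0 min; Thu reg 4 h 42 min / OT 0 h 0 min; Fri reg 8 h 21 min / OT 0 h 0 min; Sat reg 10 h 0 min / OT 0 h 50 min.
Totals: regular 30 h 1 min, overtime 0 h 50 min.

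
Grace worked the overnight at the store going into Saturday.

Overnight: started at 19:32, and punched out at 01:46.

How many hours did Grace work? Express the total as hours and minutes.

Overnight: 19:32 → midnight = 4 h 28 min; midnight → 01:46 = 1 h 46 min; span 6 h 14 min

6 h 14 min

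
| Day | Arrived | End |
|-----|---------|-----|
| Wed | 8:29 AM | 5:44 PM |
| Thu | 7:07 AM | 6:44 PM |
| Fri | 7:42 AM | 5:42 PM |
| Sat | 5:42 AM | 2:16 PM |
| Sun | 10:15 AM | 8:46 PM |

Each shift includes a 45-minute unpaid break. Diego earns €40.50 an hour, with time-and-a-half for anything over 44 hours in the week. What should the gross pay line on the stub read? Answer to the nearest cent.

Wed: 8:29 AM–5:44 PM = 9 h 15 min; less 45 min break → 8 h 30 min
Thu: 7:07 AM–6:44 PM = 11 h 37 min; less 45 min break → 10 h 52 min
Fri: 7:42 AM–5:42 PM = 10 h 0 min; less 45 min break → 9 h 15 min
Sat: 5:42 AM–2:16 PM = 8 h 34 min; less 45 min break → 7 h 49 min
Sun: 10:15 AM–8:46 PM = 10 h 31 min; less 45 min break → 9 h 46 min
Total worked: 46 h 12 min = 2772 min.
Regular 44 h 0 min = 2640 min at €40.50/h; overtime 2 h 12 min = 132 min at €60.75/h.
Pay = (2640 × €40.50 + 132 × €60.75) ÷ 60 = €1915.65.

€1915.65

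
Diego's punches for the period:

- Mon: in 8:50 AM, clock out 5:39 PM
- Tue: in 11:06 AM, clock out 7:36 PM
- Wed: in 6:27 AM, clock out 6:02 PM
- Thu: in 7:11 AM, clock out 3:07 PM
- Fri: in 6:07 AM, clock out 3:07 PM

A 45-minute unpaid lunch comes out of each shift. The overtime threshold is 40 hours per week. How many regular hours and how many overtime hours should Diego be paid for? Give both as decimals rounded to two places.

Regular 40.00 hours, overtime 2.08 hours

Mon: 8:50 AM–5:39 PM = 8 h 49 min; less 45 min break → 8 h 4 min
Tue: 11:06 AM–7:36 PM = 8 h 30 min; less 45 min break → 7 h 45 min
Wed: 6:27 AM–6:02 PM = 11 h 35 min; less 45 min break → 10 h 50 min
Thu: 7:11 AM–3:07 PM = 7 h 56 min; less 45 min break → 7 h 11 min
Fri: 6:07 AM–3:07 PM = 9 h 0 min; less 45 min break → 8 h 15 min
Total worked: 42 h 5 min = 42.08 h.
Threshold 40 h → overtime 2 h 5 min, regular 40 h 0 min.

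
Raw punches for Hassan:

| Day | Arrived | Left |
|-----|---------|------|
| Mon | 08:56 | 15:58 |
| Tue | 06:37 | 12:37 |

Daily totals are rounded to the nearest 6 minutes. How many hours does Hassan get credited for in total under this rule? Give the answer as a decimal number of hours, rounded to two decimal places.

Mon: 08:56–15:58 = 7 h 2 min → rounds to 7 h 0 min
Tue: 06:37–12:37 = 6 h 0 min → rounds to 6 h 0 min
Total credited: 13 h 0 min.

13.00 hours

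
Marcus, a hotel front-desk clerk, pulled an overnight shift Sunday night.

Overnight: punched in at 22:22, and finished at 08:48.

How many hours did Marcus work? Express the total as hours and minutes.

Overnight: 22:22 → midnight = 1 h 38 min; midnight → 08:48 = 8 h 48 min; span 10 h 26 min

10 h 26 min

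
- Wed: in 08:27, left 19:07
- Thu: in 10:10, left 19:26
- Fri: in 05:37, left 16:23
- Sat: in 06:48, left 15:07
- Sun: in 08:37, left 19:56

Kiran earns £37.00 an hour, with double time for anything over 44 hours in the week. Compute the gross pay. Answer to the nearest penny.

£2096.67

Wed: 08:27–19:07 = 10 h 40 min
Thu: 10:10–19:26 = 9 h 16 min
Fri: 05:37–16:23 = 10 h 46 min
Sat: 06:48–15:07 = 8 h 19 min
Sun: 08:37–19:56 = 11 h 19 min
Total worked: 50 h 20 min = 3020 min.
Regular 44 h 0 min = 2640 min at £37.00/h; overtime 6 h 20 min = 380 min at £74.00/h.
Pay = (2640 × £37.00 + 380 × £74.00) ÷ 60 = £2096.67.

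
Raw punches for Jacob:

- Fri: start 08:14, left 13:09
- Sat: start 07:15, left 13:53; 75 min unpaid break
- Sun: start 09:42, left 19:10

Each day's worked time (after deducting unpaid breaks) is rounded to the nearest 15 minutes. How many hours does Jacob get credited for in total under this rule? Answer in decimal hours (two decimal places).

Fri: 08:14–13:09 = 4 h 55 min → rounds to 5 h 0 min
Sat: 07:15–13:53 = 6 h 38 min − 75 min = 5 h 23 min → rounds to 5 h 30 min
Sun: 09:42–19:10 = 9 h 28 min → rounds to 9 h 30 min
Total credited: 20 h 0 min.

20.00 hours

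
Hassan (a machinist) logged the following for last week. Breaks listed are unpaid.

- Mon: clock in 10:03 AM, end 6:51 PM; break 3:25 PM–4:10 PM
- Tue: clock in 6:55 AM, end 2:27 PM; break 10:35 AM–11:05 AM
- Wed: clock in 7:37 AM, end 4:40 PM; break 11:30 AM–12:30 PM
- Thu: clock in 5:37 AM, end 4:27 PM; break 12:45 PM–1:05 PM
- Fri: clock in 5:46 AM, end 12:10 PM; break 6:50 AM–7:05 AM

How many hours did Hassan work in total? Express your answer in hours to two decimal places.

Mon: 10:03 AM–6:51 PM = 8 h 48 min; less 45 min break → 8 h 3 min
Tue: 6:55 AM–2:27 PM = 7 h 32 min; less 30 min break → 7 h 2 min
Wed: 7:37 AM–4:40 PM = 9 h 3 min; less 60 min break → 8 h 3 min
Thu: 5:37 AM–4:27 PM = 10 h 50 min; less 20 min break → 10 h 30 min
Fri: 5:46 AM–12:10 PM = 6 h 24 min; less 15 min break → 6 h 9 min
Total: 8 h 3 min + 7 h 2 min + 8 h 3 min + 10 h 30 min + 6 h 9 min = 39 h 47 min.

39.78 hours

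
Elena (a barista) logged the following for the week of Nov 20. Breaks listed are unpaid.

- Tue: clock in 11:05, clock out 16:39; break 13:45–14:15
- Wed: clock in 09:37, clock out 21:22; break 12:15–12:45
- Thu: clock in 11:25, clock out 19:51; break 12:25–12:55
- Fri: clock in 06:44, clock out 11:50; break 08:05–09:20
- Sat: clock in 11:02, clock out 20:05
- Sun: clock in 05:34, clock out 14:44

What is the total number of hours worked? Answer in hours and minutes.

46 h 19 min

Tue: 11:05–16:39 = 5 h 34 min; less 30 min break → 5 h 4 min
Wed: 09:37–21:22 = 11 h 45 min; less 30 min break → 11 h 15 min
Thu: 11:25–19:51 = 8 h 26 min; less 30 min break → 7 h 56 min
Fri: 06:44–11:50 = 5 h 6 min; less 75 min break → 3 h 51 min
Sat: 11:02–20:05 = 9 h 3 min
Sun: 05:34–14:44 = 9 h 10 min
Total: 5 h 4 min + 11 h 15 min + 7 h 56 min + 3 h 51 min + 9 h 3 min + 9 h 10 min = 46 h 19 min.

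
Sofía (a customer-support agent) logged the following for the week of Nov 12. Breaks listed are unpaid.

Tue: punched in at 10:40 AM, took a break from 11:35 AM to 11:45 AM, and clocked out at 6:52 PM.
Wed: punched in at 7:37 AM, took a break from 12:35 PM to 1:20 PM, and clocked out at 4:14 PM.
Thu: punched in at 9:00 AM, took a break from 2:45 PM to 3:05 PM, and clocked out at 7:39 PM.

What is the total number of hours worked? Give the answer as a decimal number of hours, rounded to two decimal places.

26.22 hours

Tue: 10:40 AM–6:52 PM = 8 h 12 min; less 10 min break → 8 h 2 min
Wed: 7:37 AM–4:14 PM = 8 h 37 min; less 45 min break → 7 h 52 min
Thu: 9:00 AM–7:39 PM = 10 h 39 min; less 20 min break → 10 h 19 min
Total: 8 h 2 min + 7 h 52 min + 10 h 19 min = 26 h 13 min.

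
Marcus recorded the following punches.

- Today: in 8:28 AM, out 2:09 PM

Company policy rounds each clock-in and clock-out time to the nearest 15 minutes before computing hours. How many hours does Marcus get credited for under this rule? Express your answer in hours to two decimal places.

5.75 hours

Today: in 8:28 AM→8:30 AM, out 2:09 PM→2:15 PM; 5 h 45 min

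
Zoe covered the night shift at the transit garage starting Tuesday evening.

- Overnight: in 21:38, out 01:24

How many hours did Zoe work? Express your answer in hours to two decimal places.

Overnight: 21:38 → midnight = 2 h 22 min; midnight → 01:24 = 1 h 24 min; span 3 h 46 min

3.77 hours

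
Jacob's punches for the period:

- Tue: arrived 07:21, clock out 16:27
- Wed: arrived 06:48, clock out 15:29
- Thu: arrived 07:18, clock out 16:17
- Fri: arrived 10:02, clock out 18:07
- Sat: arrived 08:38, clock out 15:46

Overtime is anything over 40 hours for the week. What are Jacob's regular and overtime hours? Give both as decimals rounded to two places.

Tue: 07:21–16:27 = 9 h 6 min
Wed: 06:48–15:29 = 8 h 41 min
Thu: 07:18–16:17 = 8 h 59 min
Fri: 10:02–18:07 = 8 h 5 min
Sat: 08:38–15:46 = 7 h 8 min
Total worked: 41 h 59 min = 41.98 h.
Threshold 40 h → overtime 1 h 59 min, regular 40 h 0 min.

Regular 40.00 hours, overtime 1.98 hours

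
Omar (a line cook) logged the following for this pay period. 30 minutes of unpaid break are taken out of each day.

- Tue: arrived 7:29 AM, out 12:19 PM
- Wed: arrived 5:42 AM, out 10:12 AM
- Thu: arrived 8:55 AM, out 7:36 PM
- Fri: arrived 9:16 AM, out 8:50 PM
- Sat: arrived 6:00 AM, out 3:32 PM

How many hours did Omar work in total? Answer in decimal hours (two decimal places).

Tue: 7:29 AM–12:19 PM = 4 h 50 min; less 30 min break → 4 h 20 min
Wed: 5:42 AM–10:12 AM = 4 h 30 min; less 30 min break → 4 h 0 min
Thu: 8:55 AM–7:36 PM = 10 h 41 min; less 30 min break → 10 h 11 min
Fri: 9:16 AM–8:50 PM = 11 h 34 min; less 30 min break → 11 h 4 min
Sat: 6:00 AM–3:32 PM = 9 h 32 min; less 30 min break → 9 h 2 min
Total: 4 h 20 min + 4 h 0 min + 10 h 11 min + 11 h 4 min + 9 h 2 min = 38 h 37 min.

38.62 hours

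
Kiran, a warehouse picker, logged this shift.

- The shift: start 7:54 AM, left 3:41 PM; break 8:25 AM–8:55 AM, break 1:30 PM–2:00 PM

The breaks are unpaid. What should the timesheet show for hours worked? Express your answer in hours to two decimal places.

The shift: 7:54 AM–3:41 PM = 7 h 47 min; less 60 min break → 6 h 47 min

6.78 hours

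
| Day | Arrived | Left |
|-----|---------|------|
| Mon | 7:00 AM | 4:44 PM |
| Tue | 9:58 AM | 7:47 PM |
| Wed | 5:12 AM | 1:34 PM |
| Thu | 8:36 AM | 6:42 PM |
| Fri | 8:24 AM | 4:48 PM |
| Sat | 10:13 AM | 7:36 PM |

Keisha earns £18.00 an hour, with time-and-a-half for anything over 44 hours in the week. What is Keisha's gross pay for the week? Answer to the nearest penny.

Mon: 7:00 AM–4:44 PM = 9 h 44 min
Tue: 9:58 AM–7:47 PM = 9 h 49 min
Wed: 5:12 AM–1:34 PM = 8 h 22 min
Thu: 8:36 AM–6:42 PM = 10 h 6 min
Fri: 8:24 AM–4:48 PM = 8 h 24 min
Sat: 10:13 AM–7:36 PM = 9 h 23 min
Total worked: 55 h 48 min = 3348 min.
Regular 44 h 0 min = 2640 min at £18.00/h; overtime 11 h 48 min = 708 min at £27.00/h.
Pay = (2640 × £18.00 + 708 × £27.00) ÷ 60 = £1110.60.

£1110.60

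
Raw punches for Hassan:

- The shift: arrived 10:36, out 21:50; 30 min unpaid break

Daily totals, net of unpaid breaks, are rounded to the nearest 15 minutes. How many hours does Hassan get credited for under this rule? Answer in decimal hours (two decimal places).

10.75 hours

The shift: 10:36–21:50 = 11 h 14 min − 30 min = 10 h 44 min → rounds to 10 h 45 min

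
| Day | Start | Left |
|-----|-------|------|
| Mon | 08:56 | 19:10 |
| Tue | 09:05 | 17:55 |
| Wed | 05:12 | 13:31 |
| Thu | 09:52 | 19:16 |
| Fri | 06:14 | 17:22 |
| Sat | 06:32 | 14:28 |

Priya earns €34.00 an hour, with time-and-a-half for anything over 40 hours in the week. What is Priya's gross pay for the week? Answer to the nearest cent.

€2168.35

Mon: 08:56–19:10 = 10 h 14 min
Tue: 09:05–17:55 = 8 h 50 min
Wed: 05:12–13:31 = 8 h 19 min
Thu: 09:52–19:16 = 9 h 24 min
Fri: 06:14–17:22 = 11 h 8 min
Sat: 06:32–14:28 = 7 h 56 min
Total worked: 55 h 51 min = 3351 min.
Regular 40 h 0 min = 2400 min at €34.00/h; overtime 15 h 51 min = 951 min at €51.00/h.
Pay = (2400 × €34.00 + 951 × €51.00) ÷ 60 = €2168.35.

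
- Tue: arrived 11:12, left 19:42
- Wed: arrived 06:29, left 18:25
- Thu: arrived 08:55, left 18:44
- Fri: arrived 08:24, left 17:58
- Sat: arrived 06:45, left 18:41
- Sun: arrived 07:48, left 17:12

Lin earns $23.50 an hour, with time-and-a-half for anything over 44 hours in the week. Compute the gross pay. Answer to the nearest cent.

Tue: 11:12–19:42 = 8 h 30 min
Wed: 06:29–18:25 = 11 h 56 min
Thu: 08:55–18:44 = 9 h 49 min
Fri: 08:24–17:58 = 9 h 34 min
Sat: 06:45–18:41 = 11 h 56 min
Sun: 07:48–17:12 = 9 h 24 min
Total worked: 61 h 9 min = 3669 min.
Regular 44 h 0 min = 2640 min at $23.50/h; overtime 17 h 9 min = 1029 min at $35.25/h.
Pay = (2640 × $23.50 + 1029 × $35.25) ÷ 60 = $1638.54.

$1638.54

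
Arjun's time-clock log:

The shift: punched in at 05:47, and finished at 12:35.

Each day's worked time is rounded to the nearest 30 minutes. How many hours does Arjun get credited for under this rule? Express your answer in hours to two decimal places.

The shift: 05:47–12:35 = 6 h 48 min → rounds to 7 h 0 min

7.00 hours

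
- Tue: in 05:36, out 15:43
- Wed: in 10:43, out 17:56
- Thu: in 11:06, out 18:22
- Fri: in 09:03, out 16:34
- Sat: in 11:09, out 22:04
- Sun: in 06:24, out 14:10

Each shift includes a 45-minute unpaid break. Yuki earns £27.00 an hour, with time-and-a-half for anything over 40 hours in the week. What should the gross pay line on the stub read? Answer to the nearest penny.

£1335.15

Tue: 05:36–15:43 = 10 h 7 min; less 45 min break → 9 h 22 min
Wed: 10:43–17:56 = 7 h 13 min; less 45 min break → 6 h 28 min
Thu: 11:06–18:22 = 7 h 16 min; less 45 min break → 6 h 31 min
Fri: 09:03–16:34 = 7 h 31 min; less 45 min break → 6 h 46 min
Sat: 11:09–22:04 = 10 h 55 min; less 45 min break → 10 h 10 min
Sun: 06:24–14:10 = 7 h 46 min; less 45 min break → 7 h 1 min
Total worked: 46 h 18 min = 2778 min.
Regular 40 h 0 min = 2400 min at £27.00/h; overtime 6 h 18 min = 378 min at £40.50/h.
Pay = (2400 × £27.00 + 378 × £40.50) ÷ 60 = £1335.15.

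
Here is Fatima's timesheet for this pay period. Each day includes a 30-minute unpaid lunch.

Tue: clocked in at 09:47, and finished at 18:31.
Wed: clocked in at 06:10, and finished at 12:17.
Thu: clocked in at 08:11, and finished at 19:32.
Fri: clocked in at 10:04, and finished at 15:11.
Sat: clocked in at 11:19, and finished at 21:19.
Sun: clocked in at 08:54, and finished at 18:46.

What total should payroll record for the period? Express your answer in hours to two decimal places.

48.18 hours

Tue: 09:47–18:31 = 8 h 44 min; less 30 min break → 8 h 14 min
Wed: 06:10–12:17 = 6 h 7 min; less 30 min break → 5 h 37 min
Thu: 08:11–19:32 = 11 h 21 min; less 30 min break → 10 h 51 min
Fri: 10:04–15:11 = 5 h 7 min; less 30 min break → 4 h 37 min
Sat: 11:19–21:19 = 10 h 0 min; less 30 min break → 9 h 30 min
Sun: 08:54–18:46 = 9 h 52 min; less 30 min break → 9 h 22 min
Total: 8 h 14 min + 5 h 37 min + 10 h 51 min + 4 h 37 min + 9 h 30 min + 9 h 22 min = 48 h 11 min.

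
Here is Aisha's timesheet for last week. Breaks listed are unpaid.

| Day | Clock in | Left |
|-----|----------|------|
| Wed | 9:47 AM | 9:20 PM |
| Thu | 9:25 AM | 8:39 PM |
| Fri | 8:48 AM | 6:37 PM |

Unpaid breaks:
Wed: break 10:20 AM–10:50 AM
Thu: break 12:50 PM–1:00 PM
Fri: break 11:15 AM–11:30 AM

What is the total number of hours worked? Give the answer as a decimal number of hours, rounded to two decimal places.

Wed: 9:47 AM–9:20 PM = 11 h 33 min; less 30 min break → 11 h 3 min
Thu: 9:25 AM–8:39 PM = 11 h 14 min; less 10 min break → 11 h 4 min
Fri: 8:48 AM–6:37 PM = 9 h 49 min; less 15 min break → 9 h 34 min
Total: 11 h 3 min + 11 h 4 min + 9 h 34 min = 31 h 41 min.

31.68 hours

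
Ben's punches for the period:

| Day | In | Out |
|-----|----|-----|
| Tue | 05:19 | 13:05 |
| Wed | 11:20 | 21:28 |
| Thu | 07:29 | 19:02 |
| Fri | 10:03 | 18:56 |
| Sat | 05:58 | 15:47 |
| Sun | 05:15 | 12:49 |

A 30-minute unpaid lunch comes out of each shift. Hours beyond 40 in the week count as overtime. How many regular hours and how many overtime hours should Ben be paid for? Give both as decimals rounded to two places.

Tue: 05:19–13:05 = 7 h 46 min; less 30 min break → 7 h 16 min
Wed: 11:20–21:28 = 10 h 8 min; less 30 min break → 9 h 38 min
Thu: 07:29–19:02 = 11 h 33 min; less 30 min break → 11 h 3 min
Fri: 10:03–18:56 = 8 h 53 min; less 30 min break → 8 h 23 min
Sat: 05:58–15:47 = 9 h 49 min; less 30 min break → 9 h 19 min
Sun: 05:15–12:49 = 7 h 34 min; less 30 min break → 7 h 4 min
Total worked: 52 h 43 min = 52.72 h.
Threshold 40 h → overtime 12 h 43 min, regular 40 h 0 min.

Regular 40.00 hours, overtime 12.72 hours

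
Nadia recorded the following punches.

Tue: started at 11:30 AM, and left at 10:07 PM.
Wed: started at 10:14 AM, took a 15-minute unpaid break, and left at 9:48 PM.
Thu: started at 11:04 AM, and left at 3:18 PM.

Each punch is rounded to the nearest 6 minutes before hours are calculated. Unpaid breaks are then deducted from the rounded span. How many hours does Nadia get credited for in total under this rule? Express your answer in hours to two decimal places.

26.15 hours

Tue: in 11:30 AM→11:30 AM, out 10:07 PM→10:06 PM; 10 h 36 min
Wed: in 10:14 AM→10:12 AM, out 9:48 PM→9:48 PM; 11 h 36 min − 15 min = 11 h 21 min
Thu: in 11:04 AM→11:06 AM, out 3:18 PM→3:18 PM; 4 h 12 min
Total credited: 26 h 9 min.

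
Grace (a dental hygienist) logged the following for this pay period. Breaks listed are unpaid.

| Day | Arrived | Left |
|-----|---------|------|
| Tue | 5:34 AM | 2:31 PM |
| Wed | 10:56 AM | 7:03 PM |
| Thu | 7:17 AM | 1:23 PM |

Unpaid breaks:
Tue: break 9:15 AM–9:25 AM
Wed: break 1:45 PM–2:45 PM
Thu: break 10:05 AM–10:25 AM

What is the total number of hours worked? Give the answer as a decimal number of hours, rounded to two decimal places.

Tue: 5:34 AM–2:31 PM = 8 h 57 min; less 10 min break → 8 h 47 min
Wed: 10:56 AM–7:03 PM = 8 h 7 min; less 60 min break → 7 h 7 min
Thu: 7:17 AM–1:23 PM = 6 h 6 min; less 20 min break → 5 h 46 min
Total: 8 h 47 min + 7 h 7 min + 5 h 46 min = 21 h 40 min.

21.67 hours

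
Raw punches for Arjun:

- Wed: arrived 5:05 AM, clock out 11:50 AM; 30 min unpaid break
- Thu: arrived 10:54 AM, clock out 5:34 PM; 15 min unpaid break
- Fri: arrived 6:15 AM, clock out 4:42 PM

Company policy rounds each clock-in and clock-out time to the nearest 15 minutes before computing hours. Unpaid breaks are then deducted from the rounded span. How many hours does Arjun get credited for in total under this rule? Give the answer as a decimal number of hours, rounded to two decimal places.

23.00 hours

Wed: in 5:05 AM→5:00 AM, out 11:50 AM→11:45 AM; 6 h 45 min − 30 min = 6 h 15 min
Thu: in 10:54 AM→11:00 AM, out 5:34 PM→5:30 PM; 6 h 30 min − 15 min = 6 h 15 min
Fri: in 6:15 AM→6:15 AM, out 4:42 PM→4:45 PM; 10 h 30 min
Total credited: 23 h 0 min.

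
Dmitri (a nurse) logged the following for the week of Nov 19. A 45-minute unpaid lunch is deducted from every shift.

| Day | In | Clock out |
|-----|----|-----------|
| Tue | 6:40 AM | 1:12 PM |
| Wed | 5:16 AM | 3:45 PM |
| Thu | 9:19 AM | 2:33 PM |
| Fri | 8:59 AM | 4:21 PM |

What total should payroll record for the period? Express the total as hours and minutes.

Tue: 6:40 AM–1:12 PM = 6 h 32 min; less 45 min break → 5 h 47 min
Wed: 5:16 AM–3:45 PM = 10 h 29 min; less 45 min break → 9 h 44 min
Thu: 9:19 AM–2:33 PM = 5 h 14 min; less 45 min break → 4 h 29 min
Fri: 8:59 AM–4:21 PM = 7 h 22 min; less 45 min break → 6 h 37 min
Total: 5 h 47 min + 9 h 44 min + 4 h 29 min + 6 h 37 min = 26 h 37 min.

26 h 37 min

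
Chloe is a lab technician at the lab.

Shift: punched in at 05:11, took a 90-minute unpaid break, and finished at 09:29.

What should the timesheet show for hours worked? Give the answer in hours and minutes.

2 h 48 min

Shift: 05:11–09:29 = 4 h 18 min; less 90 min break → 2 h 48 min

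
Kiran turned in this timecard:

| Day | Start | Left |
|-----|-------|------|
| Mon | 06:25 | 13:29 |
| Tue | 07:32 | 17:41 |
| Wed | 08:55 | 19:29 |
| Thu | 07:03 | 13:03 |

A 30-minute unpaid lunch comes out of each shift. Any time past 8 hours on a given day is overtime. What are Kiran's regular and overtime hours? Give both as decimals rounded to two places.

Mon: 06:25–13:29 = 7 h 4 min; less 30 min break → 6 h 34 min
Tue: 07:32–17:41 = 10 h 9 min; less 30 min break → 9 h 39 min
Wed: 08:55–19:29 = 10 h 34 min; less 30 min break → 10 h 4 min
Thu: 07:03–13:03 = 6 h 0 min; less 30 min break → 5 h 30 min
Mon reg 6 h 34 min / OT 0 h 0 min; Tue reg 8 h 0 min / OT 1 h 39 min; Wed reg 8 h 0 min / OT 2 h 4 min; Thu reg 5 h 30 min / OT 0 h 0 min.
Totals: regular 28 h 4 min, overtime 3 h 43 min.

Regular 28.07 hours, overtime 3.72 hours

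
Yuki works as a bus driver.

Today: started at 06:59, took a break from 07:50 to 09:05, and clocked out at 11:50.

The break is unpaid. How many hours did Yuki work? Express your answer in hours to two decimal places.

3.60 hours

Today: 06:59–11:50 = 4 h 51 min; less 75 min break → 3 h 36 min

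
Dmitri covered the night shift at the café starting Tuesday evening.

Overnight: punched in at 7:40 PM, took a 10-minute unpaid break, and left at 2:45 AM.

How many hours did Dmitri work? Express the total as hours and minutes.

Overnight: 7:40 PM → midnight = 4 h 20 min; midnight → 2:45 AM = 2 h 45 min; span 7 h 5 min; less 10 min break → 6 h 55 min

6 h 55 min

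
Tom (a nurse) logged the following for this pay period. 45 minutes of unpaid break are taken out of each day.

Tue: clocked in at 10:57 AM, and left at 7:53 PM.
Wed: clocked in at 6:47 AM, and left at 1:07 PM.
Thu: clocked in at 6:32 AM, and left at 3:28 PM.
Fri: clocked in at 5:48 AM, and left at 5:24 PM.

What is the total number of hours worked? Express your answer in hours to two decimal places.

32.80 hours

Tue: 10:57 AM–7:53 PM = 8 h 56 min; less 45 min break → 8 h 11 min
Wed: 6:47 AM–1:07 PM = 6 h 20 min; less 45 min break → 5 h 35 min
Thu: 6:32 AM–3:28 PM = 8 h 56 min; less 45 min break → 8 h 11 min
Fri: 5:48 AM–5:24 PM = 11 h 36 min; less 45 min break → 10 h 51 min
Total: 8 h 11 min + 5 h 35 min + 8 h 11 min + 10 h 51 min = 32 h 48 min.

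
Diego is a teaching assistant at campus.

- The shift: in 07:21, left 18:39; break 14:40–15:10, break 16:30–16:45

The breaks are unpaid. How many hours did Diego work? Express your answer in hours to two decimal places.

10.55 hours

The shift: 07:21–18:39 = 11 h 18 min; less 45 min break → 10 h 33 min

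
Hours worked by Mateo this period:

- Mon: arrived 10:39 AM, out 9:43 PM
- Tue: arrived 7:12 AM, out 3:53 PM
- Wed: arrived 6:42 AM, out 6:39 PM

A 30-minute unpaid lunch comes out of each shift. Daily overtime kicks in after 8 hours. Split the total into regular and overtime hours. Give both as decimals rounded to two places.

Regular 24.00 hours, overtime 6.20 hours

Mon: 10:39 AM–9:43 PM = 11 h 4 min; less 30 min break → 10 h 34 min
Tue: 7:12 AM–3:53 PM = 8 h 41 min; less 30 min break → 8 h 11 min
Wed: 6:42 AM–6:39 PM = 11 h 57 min; less 30 min break → 11 h 27 min
Mon reg 8 h 0 min / OT 2 h 34 min; Tue reg 8 h 0 min / OT 0 h 11 min; Wed reg 8 h 0 min / OT 3 h 27 min.
Totals: regular 24 h 0 min, overtime 6 h 12 min.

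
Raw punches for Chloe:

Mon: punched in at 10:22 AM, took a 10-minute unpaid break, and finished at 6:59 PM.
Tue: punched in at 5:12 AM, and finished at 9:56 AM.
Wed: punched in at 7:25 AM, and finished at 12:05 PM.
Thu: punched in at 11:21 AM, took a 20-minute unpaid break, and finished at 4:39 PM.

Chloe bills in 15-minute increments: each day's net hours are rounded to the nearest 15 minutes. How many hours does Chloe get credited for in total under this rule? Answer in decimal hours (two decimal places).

Mon: 10:22 AM–6:59 PM = 8 h 37 min − 10 min = 8 h 27 min → rounds to 8 h 30 min
Tue: 5:12 AM–9:56 AM = 4 h 44 min → rounds to 4 h 45 min
Wed: 7:25 AM–12:05 PM = 4 h 40 min → rounds to 4 h 45 min
Thu: 11:21 AM–4:39 PM = 5 h 18 min − 20 min = 4 h 58 min → rounds to 5 h 0 min
Total credited: 23 h 0 min.

23.00 hours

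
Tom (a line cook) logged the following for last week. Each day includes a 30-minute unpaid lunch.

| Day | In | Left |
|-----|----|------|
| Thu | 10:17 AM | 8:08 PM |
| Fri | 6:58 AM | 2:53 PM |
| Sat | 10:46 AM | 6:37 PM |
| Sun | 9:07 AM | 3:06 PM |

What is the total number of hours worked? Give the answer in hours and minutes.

Thu: 10:17 AM–8:08 PM = 9 h 51 min; less 30 min break → 9 h 21 min
Fri: 6:58 AM–2:53 PM = 7 h 55 min; less 30 min break → 7 h 25 min
Sat: 10:46 AM–6:37 PM = 7 h 51 min; less 30 min break → 7 h 21 min
Sun: 9:07 AM–3:06 PM = 5 h 59 min; less 30 min break → 5 h 29 min
Total: 9 h 21 min + 7 h 25 min + 7 h 21 min + 5 h 29 min = 29 h 36 min.

29 h 36 min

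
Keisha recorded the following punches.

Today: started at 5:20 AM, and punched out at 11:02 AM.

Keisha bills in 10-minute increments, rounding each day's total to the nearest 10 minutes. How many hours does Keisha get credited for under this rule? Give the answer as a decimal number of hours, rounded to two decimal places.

5.67 hours

Today: 5:20 AM–11:02 AM = 5 h 42 min → rounds to 5 h 40 min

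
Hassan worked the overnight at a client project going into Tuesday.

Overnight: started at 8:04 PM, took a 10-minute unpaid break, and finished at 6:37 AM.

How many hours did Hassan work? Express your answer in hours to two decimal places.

Overnight: 8:04 PM → midnight = 3 h 56 min; midnight → 6:37 AM = 6 h 37 min; span 10 h 33 min; less 10 min break → 10 h 23 min

10.38 hours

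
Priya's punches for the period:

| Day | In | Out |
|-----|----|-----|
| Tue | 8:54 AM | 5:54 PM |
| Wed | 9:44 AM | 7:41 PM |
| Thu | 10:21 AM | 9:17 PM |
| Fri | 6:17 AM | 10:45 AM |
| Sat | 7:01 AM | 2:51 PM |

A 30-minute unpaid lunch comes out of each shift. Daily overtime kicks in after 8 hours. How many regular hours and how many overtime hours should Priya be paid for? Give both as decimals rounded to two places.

Regular 35.30 hours, overtime 4.38 hours

Tue: 8:54 AM–5:54 PM = 9 h 0 min; less 30 min break → 8 h 30 min
Wed: 9:44 AM–7:41 PM = 9 h 57 min; less 30 min break → 9 h 27 min
Thu: 10:21 AM–9:17 PM = 10 h 56 min; less 30 min break → 10 h 26 min
Fri: 6:17 AM–10:45 AM = 4 h 28 min; less 30 min break → 3 h 58 min
Sat: 7:01 AM–2:51 PM = 7 h 50 min; less 30 min break → 7 h 20 min
Tue reg 8 h 0 min / OT 0 h 30 min; Wed reg 8 h 0 min / OT 1 h 27 min; Thu reg 8 h 0 min / OT 2 h 26 min; Fri reg 3 h 58 min / OT 0 h 0 min; Sat reg 7 h 20 min / OT 0 h 0 min.
Totals: regular 35 h 18 min, overtime 4 h 23 min.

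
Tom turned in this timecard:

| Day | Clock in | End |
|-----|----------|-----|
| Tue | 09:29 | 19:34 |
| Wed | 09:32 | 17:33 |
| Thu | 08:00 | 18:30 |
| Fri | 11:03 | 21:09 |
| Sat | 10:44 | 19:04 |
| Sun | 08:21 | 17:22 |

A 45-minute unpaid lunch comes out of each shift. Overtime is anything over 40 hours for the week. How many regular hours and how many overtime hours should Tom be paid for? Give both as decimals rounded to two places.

Regular 40.00 hours, overtime 11.55 hours

Tue: 09:29–19:34 = 10 h 5 min; less 45 min break → 9 h 20 min
Wed: 09:32–17:33 = 8 h 1 min; less 45 min break → 7 h 16 min
Thu: 08:00–18:30 = 10 h 30 min; less 45 min break → 9 h 45 min
Fri: 11:03–21:09 = 10 h 6 min; less 45 min break → 9 h 21 min
Sat: 10:44–19:04 = 8 h 20 min; less 45 min break → 7 h 35 min
Sun: 08:21–17:22 = 9 h 1 min; less 45 min break → 8 h 16 min
Total worked: 51 h 33 min = 51.55 h.
Threshold 40 h → overtime 11 h 33 min, regular 40 h 0 min.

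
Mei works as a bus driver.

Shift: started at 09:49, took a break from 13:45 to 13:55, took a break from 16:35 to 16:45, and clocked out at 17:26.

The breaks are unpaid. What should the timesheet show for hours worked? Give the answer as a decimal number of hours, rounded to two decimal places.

7.28 hours

Shift: 09:49–17:26 = 7 h 37 min; less 20 min break → 7 h 17 min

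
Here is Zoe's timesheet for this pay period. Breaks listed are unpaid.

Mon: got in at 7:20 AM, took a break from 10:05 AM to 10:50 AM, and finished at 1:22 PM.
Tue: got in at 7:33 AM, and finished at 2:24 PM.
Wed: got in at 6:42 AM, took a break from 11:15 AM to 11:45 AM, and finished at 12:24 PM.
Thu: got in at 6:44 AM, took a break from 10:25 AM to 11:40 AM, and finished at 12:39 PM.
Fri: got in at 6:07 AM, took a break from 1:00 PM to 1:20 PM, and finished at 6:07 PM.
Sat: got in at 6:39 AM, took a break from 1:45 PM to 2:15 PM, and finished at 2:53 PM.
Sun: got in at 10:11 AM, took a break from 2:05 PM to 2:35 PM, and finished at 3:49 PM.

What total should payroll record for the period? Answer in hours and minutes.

46 h 32 min

Mon: 7:20 AM–1:22 PM = 6 h 2 min; less 45 min break → 5 h 17 min
Tue: 7:33 AM–2:24 PM = 6 h 51 min
Wed: 6:42 AM–12:24 PM = 5 h 42 min; less 30 min break → 5 h 12 min
Thu: 6:44 AM–12:39 PM = 5 h 55 min; less 75 min break → 4 h 40 min
Fri: 6:07 AM–6:07 PM = 12 h 0 min; less 20 min break → 11 h 40 min
Sat: 6:39 AM–2:53 PM = 8 h 14 min; less 30 min break → 7 h 44 min
Sun: 10:11 AM–3:49 PM = 5 h 38 min; less 30 min break → 5 h 8 min
Total: 5 h 17 min + 6 h 51 min + 5 h 12 min + 4 h 40 min + 11 h 40 min + 7 h 44 min + 5 h 8 min = 46 h 32 min.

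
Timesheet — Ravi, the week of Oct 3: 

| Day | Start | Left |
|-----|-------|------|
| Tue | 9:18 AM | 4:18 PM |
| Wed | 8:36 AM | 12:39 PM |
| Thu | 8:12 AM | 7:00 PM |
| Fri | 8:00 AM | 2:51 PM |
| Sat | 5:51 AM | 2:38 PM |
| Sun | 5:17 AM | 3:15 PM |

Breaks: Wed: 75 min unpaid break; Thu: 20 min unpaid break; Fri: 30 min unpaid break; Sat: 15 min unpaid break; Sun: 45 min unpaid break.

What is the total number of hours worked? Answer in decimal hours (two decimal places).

Tue: 9:18 AM–4:18 PM = 7 h 0 min
Wed: 8:36 AM–12:39 PM = 4 h 3 min; less 75 min break → 2 h 48 min
Thu: 8:12 AM–7:00 PM = 10 h 48 min; less 20 min break → 10 h 28 min
Fri: 8:00 AM–2:51 PM = 6 h 51 min; less 30 min break → 6 h 21 min
Sat: 5:51 AM–2:38 PM = 8 h 47 min; less 15 min break → 8 h 32 min
Sun: 5:17 AM–3:15 PM = 9 h 58 min; less 45 min break → 9 h 13 min
Total: 7 h 0 min + 2 h 48 min + 10 h 28 min + 6 h 21 min + 8 h 32 min + 9 h 13 min = 44 h 22 min.

44.37 hours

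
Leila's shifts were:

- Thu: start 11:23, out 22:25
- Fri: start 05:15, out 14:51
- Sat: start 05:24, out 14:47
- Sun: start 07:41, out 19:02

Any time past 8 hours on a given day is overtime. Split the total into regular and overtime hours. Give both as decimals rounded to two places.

Regular 32.00 hours, overtime 9.37 hours

Thu: 11:23–22:25 = 11 h 2 min
Fri: 05:15–14:51 = 9 h 36 min
Sat: 05:24–14:47 = 9 h 23 min
Sun: 07:41–19:02 = 11 h 21 min
Thu reg 8 h 0 min / OT 3 h 2 min; Fri reg 8 h 0 min / OT 1 h 36 min; Sat reg 8 h 0 min / OT 1 h 23 min; Sun reg 8 h 0 min / OT 3 h 21 min.
Totals: regular 32 h 0 min, overtime 9 h 22 min.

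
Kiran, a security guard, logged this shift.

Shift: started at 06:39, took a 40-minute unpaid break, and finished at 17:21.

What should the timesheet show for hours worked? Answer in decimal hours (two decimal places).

10.03 hours

Shift: 06:39–17:21 = 10 h 42 min; less 40 min break → 10 h 2 min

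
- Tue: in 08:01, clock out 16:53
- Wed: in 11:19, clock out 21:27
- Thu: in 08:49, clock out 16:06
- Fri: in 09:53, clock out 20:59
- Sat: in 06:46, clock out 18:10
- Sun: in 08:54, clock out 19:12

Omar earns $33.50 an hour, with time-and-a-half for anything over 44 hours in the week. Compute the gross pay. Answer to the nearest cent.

Tue: 08:01–16:53 = 8 h 52 min
Wed: 11:19–21:27 = 10 h 8 min
Thu: 08:49–16:06 = 7 h 17 min
Fri: 09:53–20:59 = 11 h 6 min
Sat: 06:46–18:10 = 11 h 24 min
Sun: 08:54–19:12 = 10 h 18 min
Total worked: 59 h 5 min = 3545 min.
Regular 44 h 0 min = 2640 min at $33.50/h; overtime 15 h 5 min = 905 min at $50.25/h.
Pay = (2640 × $33.50 + 905 × $50.25) ÷ 60 = $2231.94.

$2231.94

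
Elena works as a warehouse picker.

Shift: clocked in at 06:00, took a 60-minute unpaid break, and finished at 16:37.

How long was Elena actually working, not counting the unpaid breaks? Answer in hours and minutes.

Shift: 06:00–16:37 = 10 h 37 min; less 60 min break → 9 h 37 min

9 h 37 min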